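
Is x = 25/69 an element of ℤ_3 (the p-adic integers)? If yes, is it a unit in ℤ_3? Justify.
x ∉ ℤ_3 (v_3(x) = -1 < 0)

ℤ_3 = {x ∈ ℚ_3 : v_3(x) ≥ 0} and ℤ_3^× = {x ∈ ℤ_3 : v_3(x) = 0}. Here v_3(25/69) = v_3(num) − v_3(den) = -1; compare against these criteria.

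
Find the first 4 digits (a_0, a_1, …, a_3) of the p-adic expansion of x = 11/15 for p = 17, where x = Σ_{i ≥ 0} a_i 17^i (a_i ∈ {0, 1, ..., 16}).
(a_0, …, a_3) = (3, 1, 9, 4)

v_17(11/15) = 0 (numerator and denominator both coprime to 17), so x ∈ ℤ_17^×. Compute digits iteratively via a_i = x_i mod 17, x_{i+1} = (x_i − a_i)/17, with x_0 = x:
  x_0 = 11/15;  a_0 = 3;  x_1 = (x_0 − 3)/17 = -2/15
  x_1 = -2/15;  a_1 = 1;  x_2 = (x_1 − 1)/17 = -1/15
  x_2 = -1/15;  a_2 = 9;  x_3 = (x_2 − 9)/17 = -8/15
  x_3 = -8/15;  a_3 = 4;  x_4 = (x_3 − 4)/17 = -4/15
Digits: (3, 1, 9, 4).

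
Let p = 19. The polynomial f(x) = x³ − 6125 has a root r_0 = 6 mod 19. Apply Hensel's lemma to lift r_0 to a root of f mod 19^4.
r_3 = 9791 (mod 130321)

Hensel: r_{i+1} = r_i − f(r_i)/f′(r_i) mod 19^{i+2}, where f′(x) = 3x². Iterate:
  r_0 = 6 (mod 19)
  r_1 = 44 (mod 361)
  r_2 = 2932 (mod 6859)
  r_3 = 9791 (mod 130321)
Final: r = 9791 with f(r) ≡ 0 mod 19^4.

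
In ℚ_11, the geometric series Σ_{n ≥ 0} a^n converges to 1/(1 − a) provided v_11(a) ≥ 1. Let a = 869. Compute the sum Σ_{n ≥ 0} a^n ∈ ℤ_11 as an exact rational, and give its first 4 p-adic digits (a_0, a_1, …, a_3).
Σ a^n = 1/(1 − a) = -1/868;  first 4 digits = (1, 2, 0, 4)

v_11(a) = 1 ≥ 1, so the series converges in ℤ_11 to 1/(1 − a) = 1/(1 − 869) = -1/868. Expand this rational in ℤ_11: compute digits iteratively via d_i = x_i mod 11, x_{i+1} = (x_i − d_i)/11. The first 4 digits are (1, 2, 0, 4).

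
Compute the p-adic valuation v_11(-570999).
v_11(-570999) = 4

v_11(n) is the largest exponent k such that 11^k divides n. Factor out: -570999 = -11^4 · 39. (Sign doesn't affect v_p.) So v_11(-570999) = 4.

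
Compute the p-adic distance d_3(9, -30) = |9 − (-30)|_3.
d_3(9, -30) = 1/3

Step 1 — x − y = 9 − (-30) = 39. Step 2 — v_3(39) = 1 (factor: 39 = (3^1 · 13); the sign does not affect v_p). Step 3 — |x − y|_3 = 3^{-1} = 1/3.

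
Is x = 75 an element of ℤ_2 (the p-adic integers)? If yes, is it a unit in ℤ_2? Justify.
x ∈ ℤ_2^× (unit); v_2(x) = 0

ℤ_2 = {x ∈ ℚ_2 : v_2(x) ≥ 0} and ℤ_2^× = {x ∈ ℤ_2 : v_2(x) = 0}. Here v_2(75) = v_2(num) − v_2(den) = 0; compare against these criteria.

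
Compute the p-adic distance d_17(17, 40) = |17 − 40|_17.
d_17(17, 40) = 1

Step 1 — x − y = 17 − 40 = -23. Step 2 — v_17(-23) = 0 (factor: -23 = −(17^0 · 23); the sign does not affect v_p). Step 3 — |x − y|_17 = 17^{0} = 1.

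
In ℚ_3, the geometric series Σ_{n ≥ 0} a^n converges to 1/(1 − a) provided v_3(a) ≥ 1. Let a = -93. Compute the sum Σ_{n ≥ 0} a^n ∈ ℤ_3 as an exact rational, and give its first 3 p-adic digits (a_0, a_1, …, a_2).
Σ a^n = 1/(1 − a) = 1/94;  first 3 digits = (1, 2, 2)

v_3(a) = 1 ≥ 1, so the series converges in ℤ_3 to 1/(1 − a) = 1/(1 − (-93)) = 1/94. Expand this rational in ℤ_3: compute digits iteratively via d_i = x_i mod 3, x_{i+1} = (x_i − d_i)/3. The first 3 digits are (1, 2, 2).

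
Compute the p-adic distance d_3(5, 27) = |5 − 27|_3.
d_3(5, 27) = 1

Step 1 — x − y = 5 − 27 = -22. Step 2 — v_3(-22) = 0 (factor: -22 = −(3^0 · 22); the sign does not affect v_p). Step 3 — |x − y|_3 = 3^{0} = 1.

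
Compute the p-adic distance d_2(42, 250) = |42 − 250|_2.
d_2(42, 250) = 1/16

Step 1 — x − y = 42 − 250 = -208. Step 2 — v_2(-208) = 4 (factor: -208 = −(2^4 · 13); the sign does not affect v_p). Step 3 — |x − y|_2 = 2^{-4} = 1/16.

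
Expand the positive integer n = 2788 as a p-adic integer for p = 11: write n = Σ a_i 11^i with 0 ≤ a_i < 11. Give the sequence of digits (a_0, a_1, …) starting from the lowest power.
(a_0, a_1, …) = (5, 0, 1, 2)

Repeated division by 11 gives the digits low-to-high: 2788 = 5 + 1·11^2 + 2·11^3. Digit sequence: (5, 0, 1, 2).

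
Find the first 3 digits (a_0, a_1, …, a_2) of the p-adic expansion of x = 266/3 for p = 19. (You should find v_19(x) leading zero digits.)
(a_0, …, a_2) = (0, 11, 6)

v_19(266/3) = 1, so a_0 = ... = a_0 = 0. Factor out: x = 19^1 · u with u = 14/3 a unit in ℤ_19. Expand u iteratively via a_{v+i} = u_i mod 19, u_{i+1} = (u_i − a_{v+i})/19:
  u_0 = 14/3;  a_1 = 11;  u_1 = (u_0 − 11)/19 = -1/3
  u_1 = -1/3;  a_2 = 6;  u_2 = (u_1 − 6)/19 = -1/3
Digits: (0, 11, 6).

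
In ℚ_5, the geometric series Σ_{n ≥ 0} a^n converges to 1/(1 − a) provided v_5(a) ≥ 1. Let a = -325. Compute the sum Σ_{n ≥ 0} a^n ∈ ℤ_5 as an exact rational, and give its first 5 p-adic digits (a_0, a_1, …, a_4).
Σ a^n = 1/(1 − a) = 1/326;  first 5 digits = (1, 0, 2, 2, 3)

v_5(a) = 2 ≥ 1, so the series converges in ℤ_5 to 1/(1 − a) = 1/(1 − (-325)) = 1/326. Expand this rational in ℤ_5: compute digits iteratively via d_i = x_i mod 5, x_{i+1} = (x_i − d_i)/5. The first 5 digits are (1, 0, 2, 2, 3).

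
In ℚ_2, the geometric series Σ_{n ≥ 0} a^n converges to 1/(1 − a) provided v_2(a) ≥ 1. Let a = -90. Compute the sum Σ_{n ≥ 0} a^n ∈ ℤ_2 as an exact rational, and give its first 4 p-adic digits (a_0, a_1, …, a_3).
Σ a^n = 1/(1 − a) = 1/91;  first 4 digits = (1, 1, 0, 0)

v_2(a) = 1 ≥ 1, so the series converges in ℤ_2 to 1/(1 − a) = 1/(1 − (-90)) = 1/91. Expand this rational in ℤ_2: compute digits iteratively via d_i = x_i mod 2, x_{i+1} = (x_i − d_i)/2. The first 4 digits are (1, 1, 0, 0).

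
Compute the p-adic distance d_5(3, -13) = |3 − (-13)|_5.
d_5(3, -13) = 1

Step 1 — x − y = 3 − (-13) = 16. Step 2 — v_5(16) = 0 (factor: 16 = (5^0 · 16); the sign does not affect v_p). Step 3 — |x − y|_5 = 5^{0} = 1.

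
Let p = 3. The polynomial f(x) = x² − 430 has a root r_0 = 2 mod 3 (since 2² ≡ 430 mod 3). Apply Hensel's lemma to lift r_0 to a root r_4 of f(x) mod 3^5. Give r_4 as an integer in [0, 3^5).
r_4 = 167 (mod 243)

Hensel's recurrence: r_{i+1} = r_i − f(r_i)·(f′(r_i))^{-1} mod 3^{i+2}, with f′(x) = 2x. Iterate:
  r_0 = 2 (mod 3)
  r_1 = 5 (mod 9)
  r_2 = 5 (mod 27)
  r_3 = 5 (mod 81)
  r_4 = 167 (mod 243)
Final: r_4 = 167, and one checks f(r_4) ≡ 0 mod 3^5.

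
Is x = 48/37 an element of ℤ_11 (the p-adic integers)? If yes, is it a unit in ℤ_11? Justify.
x ∈ ℤ_11^× (unit); v_11(x) = 0

ℤ_11 = {x ∈ ℚ_11 : v_11(x) ≥ 0} and ℤ_11^× = {x ∈ ℤ_11 : v_11(x) = 0}. Here v_11(48/37) = v_11(num) − v_11(den) = 0; compare against these criteria.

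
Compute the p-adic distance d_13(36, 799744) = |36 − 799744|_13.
d_13(36, 799744) = 1/28561

Step 1 — x − y = 36 − 799744 = -799708. Step 2 — v_13(-799708) = 4 (factor: -799708 = −(13^4 · 28); the sign does not affect v_p). Step 3 — |x − y|_13 = 13^{-4} = 1/28561.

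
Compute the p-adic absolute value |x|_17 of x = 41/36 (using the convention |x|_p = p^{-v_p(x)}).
|41/36|_17 = 1

Step 1 — compute v_17(x) by factoring powers of 17 out of the numerator and denominator: v_17(41/36) = 0. Step 2 — apply |x|_p = p^{-v_p(x)} = 17^{0} = 1.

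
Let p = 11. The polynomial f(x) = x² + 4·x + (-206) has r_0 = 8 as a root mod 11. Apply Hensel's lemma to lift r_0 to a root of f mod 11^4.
r_3 = 12174 (mod 14641)

Hensel: r_{i+1} = r_i − f(r_i)·(f′(r_i))^{-1} mod 11^{i+2}, f′(x) = 2x + 4. Iterate:
  r_0 = 8 (mod 11)
  r_1 = 74 (mod 121)
  r_2 = 195 (mod 1331)
  r_3 = 12174 (mod 14641)
Final: r = 12174 satisfies f(r) ≡ 0 mod 11^4.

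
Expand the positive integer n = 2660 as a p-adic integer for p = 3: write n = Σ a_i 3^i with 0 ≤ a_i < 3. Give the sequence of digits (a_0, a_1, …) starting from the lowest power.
(a_0, a_1, …) = (2, 1, 1, 2, 2, 1, 0, 1)

Repeated division by 3 gives the digits low-to-high: 2660 = 2 + 1·3^1 + 1·3^2 + 2·3^3 + 2·3^4 + 1·3^5 + 1·3^7. Digit sequence: (2, 1, 1, 2, 2, 1, 0, 1).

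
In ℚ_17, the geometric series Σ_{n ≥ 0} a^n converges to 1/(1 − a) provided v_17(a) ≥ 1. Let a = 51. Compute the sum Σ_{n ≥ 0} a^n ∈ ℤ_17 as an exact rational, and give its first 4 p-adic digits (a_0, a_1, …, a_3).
Σ a^n = 1/(1 − a) = -1/50;  first 4 digits = (1, 3, 9, 10)

v_17(a) = 1 ≥ 1, so the series converges in ℤ_17 to 1/(1 − a) = 1/(1 − 51) = -1/50. Expand this rational in ℤ_17: compute digits iteratively via d_i = x_i mod 17, x_{i+1} = (x_i − d_i)/17. The first 4 digits are (1, 3, 9, 10).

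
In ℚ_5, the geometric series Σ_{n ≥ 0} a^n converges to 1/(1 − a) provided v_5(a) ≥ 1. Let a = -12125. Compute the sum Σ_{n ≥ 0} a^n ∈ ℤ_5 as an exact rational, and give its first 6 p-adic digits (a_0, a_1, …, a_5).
Σ a^n = 1/(1 − a) = 1/12126;  first 6 digits = (1, 0, 0, 3, 0, 1)

v_5(a) = 3 ≥ 1, so the series converges in ℤ_5 to 1/(1 − a) = 1/(1 − (-12125)) = 1/12126. Expand this rational in ℤ_5: compute digits iteratively via d_i = x_i mod 5, x_{i+1} = (x_i − d_i)/5. The first 6 digits are (1, 0, 0, 3, 0, 1).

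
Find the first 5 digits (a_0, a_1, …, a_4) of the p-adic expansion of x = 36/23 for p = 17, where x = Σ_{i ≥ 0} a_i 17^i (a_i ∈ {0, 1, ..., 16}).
(a_0, …, a_4) = (6, 16, 2, 5, 13)

v_17(36/23) = 0 (numerator and denominator both coprime to 17), so x ∈ ℤ_17^×. Compute digits iteratively via a_i = x_i mod 17, x_{i+1} = (x_i − a_i)/17, with x_0 = x:
  x_0 = 36/23;  a_0 = 6;  x_1 = (x_0 − 6)/17 = -6/23
  x_1 = -6/23;  a_1 = 16;  x_2 = (x_1 − 16)/17 = -22/23
  x_2 = -22/23;  a_2 = 2;  x_3 = (x_2 − 2)/17 = -4/23
  x_3 = -4/23;  a_3 = 5;  x_4 = (x_3 − 5)/17 = -7/23
  x_4 = -7/23;  a_4 = 13;  x_5 = (x_4 − 13)/17 = -18/23
Digits: (6, 16, 2, 5, 13).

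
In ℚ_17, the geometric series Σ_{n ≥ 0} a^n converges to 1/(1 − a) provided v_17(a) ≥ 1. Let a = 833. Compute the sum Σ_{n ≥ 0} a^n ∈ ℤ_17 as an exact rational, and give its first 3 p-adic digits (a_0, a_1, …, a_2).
Σ a^n = 1/(1 − a) = -1/832;  first 3 digits = (1, 15, 6)

v_17(a) = 1 ≥ 1, so the series converges in ℤ_17 to 1/(1 − a) = 1/(1 − 833) = -1/832. Expand this rational in ℤ_17: compute digits iteratively via d_i = x_i mod 17, x_{i+1} = (x_i − d_i)/17. The first 3 digits are (1, 15, 6).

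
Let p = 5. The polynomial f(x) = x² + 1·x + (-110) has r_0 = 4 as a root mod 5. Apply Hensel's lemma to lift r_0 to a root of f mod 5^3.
r_2 = 114 (mod 125)

Hensel: r_{i+1} = r_i − f(r_i)·(f′(r_i))^{-1} mod 5^{i+2}, f′(x) = 2x + 1. Iterate:
  r_0 = 4 (mod 5)
  r_1 = 14 (mod 25)
  r_2 = 114 (mod 125)
Final: r = 114 satisfies f(r) ≡ 0 mod 5^3.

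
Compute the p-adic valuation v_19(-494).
v_19(-494) = 1

v_19(n) is the largest exponent k such that 19^k divides n. Factor out: -494 = -19^1 · 26. (Sign doesn't affect v_p.) So v_19(-494) = 1.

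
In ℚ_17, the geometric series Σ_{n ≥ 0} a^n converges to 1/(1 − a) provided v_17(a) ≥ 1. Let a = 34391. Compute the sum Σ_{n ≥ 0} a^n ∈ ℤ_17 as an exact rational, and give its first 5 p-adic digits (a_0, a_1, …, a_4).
Σ a^n = 1/(1 − a) = -1/34390;  first 5 digits = (1, 0, 0, 7, 0)

v_17(a) = 3 ≥ 1, so the series converges in ℤ_17 to 1/(1 − a) = 1/(1 − 34391) = -1/34390. Expand this rational in ℤ_17: compute digits iteratively via d_i = x_i mod 17, x_{i+1} = (x_i − d_i)/17. The first 5 digits are (1, 0, 0, 7, 0).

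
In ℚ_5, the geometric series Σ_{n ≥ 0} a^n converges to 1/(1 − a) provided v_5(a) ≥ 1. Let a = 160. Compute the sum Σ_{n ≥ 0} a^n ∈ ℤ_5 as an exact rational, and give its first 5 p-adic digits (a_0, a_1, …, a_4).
Σ a^n = 1/(1 − a) = -1/159;  first 5 digits = (1, 2, 0, 4, 0)

v_5(a) = 1 ≥ 1, so the series converges in ℤ_5 to 1/(1 − a) = 1/(1 − 160) = -1/159. Expand this rational in ℤ_5: compute digits iteratively via d_i = x_i mod 5, x_{i+1} = (x_i − d_i)/5. The first 5 digits are (1, 2, 0, 4, 0).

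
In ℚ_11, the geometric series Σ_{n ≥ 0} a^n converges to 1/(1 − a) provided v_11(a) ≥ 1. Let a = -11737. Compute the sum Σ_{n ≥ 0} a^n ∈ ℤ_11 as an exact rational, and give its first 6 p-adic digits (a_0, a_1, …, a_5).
Σ a^n = 1/(1 − a) = 1/11738;  first 6 digits = (1, 0, 2, 2, 3, 8)

v_11(a) = 2 ≥ 1, so the series converges in ℤ_11 to 1/(1 − a) = 1/(1 − (-11737)) = 1/11738. Expand this rational in ℤ_11: compute digits iteratively via d_i = x_i mod 11, x_{i+1} = (x_i − d_i)/11. The first 6 digits are (1, 0, 2, 2, 3, 8).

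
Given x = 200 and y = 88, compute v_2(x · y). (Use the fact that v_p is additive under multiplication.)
v_2(17600) = 6

v_p(x) = 3 (factor: 200 = 2^3 · 25); v_p(y) = 3 (factor: 88 = 2^3 · 11). Additivity: v_p(xy) = v_p(x) + v_p(y) = 3 + 3 = 6. (Direct check: xy = 17600 = 2^6 · (275).)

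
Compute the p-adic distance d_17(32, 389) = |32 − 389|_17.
d_17(32, 389) = 1/17

Step 1 — x − y = 32 − 389 = -357. Step 2 — v_17(-357) = 1 (factor: -357 = −(17^1 · 21); the sign does not affect v_p). Step 3 — |x − y|_17 = 17^{-1} = 1/17.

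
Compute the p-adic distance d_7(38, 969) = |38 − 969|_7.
d_7(38, 969) = 1/49

Step 1 — x − y = 38 − 969 = -931. Step 2 — v_7(-931) = 2 (factor: -931 = −(7^2 · 19); the sign does not affect v_p). Step 3 — |x − y|_7 = 7^{-2} = 1/49.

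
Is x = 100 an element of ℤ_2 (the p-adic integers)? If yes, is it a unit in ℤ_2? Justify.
x ∈ ℤ_2 but not a unit; v_2(x) = 2 > 0

ℤ_2 = {x ∈ ℚ_2 : v_2(x) ≥ 0} and ℤ_2^× = {x ∈ ℤ_2 : v_2(x) = 0}. Here v_2(100) = v_2(num) − v_2(den) = 2; compare against these criteria.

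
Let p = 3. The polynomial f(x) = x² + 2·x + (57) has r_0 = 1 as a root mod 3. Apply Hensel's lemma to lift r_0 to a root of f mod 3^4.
r_3 = 4 (mod 81)

Hensel: r_{i+1} = r_i − f(r_i)·(f′(r_i))^{-1} mod 3^{i+2}, f′(x) = 2x + 2. Iterate:
  r_0 = 1 (mod 3)
  r_1 = 4 (mod 9)
  r_2 = 4 (mod 27)
  r_3 = 4 (mod 81)
Final: r = 4 satisfies f(r) ≡ 0 mod 3^4.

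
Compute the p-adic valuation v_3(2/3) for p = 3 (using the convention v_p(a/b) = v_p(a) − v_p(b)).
v_3(2/3) = -1

Factor powers of 3 from the numerator and denominator of the reduced fraction: 2 = 3^0 · 2 and 3 = 3^1 · 1. Apply v_p(a/b) = v_p(a) − v_p(b): v_3(2/3) = 0 − 1 = -1.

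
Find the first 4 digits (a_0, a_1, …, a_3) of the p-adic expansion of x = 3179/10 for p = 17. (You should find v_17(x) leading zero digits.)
(a_0, …, a_3) = (0, 0, 13, 1)

v_17(3179/10) = 2, so a_0 = ... = a_1 = 0. Factor out: x = 17^2 · u with u = 11/10 a unit in ℤ_17. Expand u iteratively via a_{v+i} = u_i mod 17, u_{i+1} = (u_i − a_{v+i})/17:
  u_0 = 11/10;  a_2 = 13;  u_1 = (u_0 − 13)/17 = -7/10
  u_1 = -7/10;  a_3 = 1;  u_2 = (u_1 − 1)/17 = -1/10
Digits: (0, 0, 13, 1).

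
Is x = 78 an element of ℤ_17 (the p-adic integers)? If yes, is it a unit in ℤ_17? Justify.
x ∈ ℤ_17^× (unit); v_17(x) = 0

ℤ_17 = {x ∈ ℚ_17 : v_17(x) ≥ 0} and ℤ_17^× = {x ∈ ℤ_17 : v_17(x) = 0}. Here v_17(78) = v_17(num) − v_17(den) = 0; compare against these criteria.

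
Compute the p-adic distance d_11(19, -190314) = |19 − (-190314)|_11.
d_11(19, -190314) = 1/14641

Step 1 — x − y = 19 − (-190314) = 190333. Step 2 — v_11(190333) = 4 (factor: 190333 = (11^4 · 13); the sign does not affect v_p). Step 3 — |x − y|_11 = 11^{-4} = 1/14641.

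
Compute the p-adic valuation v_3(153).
v_3(153) = 2

v_3(n) is the largest exponent k such that 3^k divides n. Factor out: 153 = 3^2 · 17. (Sign doesn't affect v_p.) So v_3(153) = 2.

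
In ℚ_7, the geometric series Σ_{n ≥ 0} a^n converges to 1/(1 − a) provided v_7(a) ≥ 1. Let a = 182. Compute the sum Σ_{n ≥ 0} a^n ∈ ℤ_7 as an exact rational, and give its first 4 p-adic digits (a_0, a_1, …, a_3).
Σ a^n = 1/(1 − a) = -1/181;  first 4 digits = (1, 5, 0, 5)

v_7(a) = 1 ≥ 1, so the series converges in ℤ_7 to 1/(1 − a) = 1/(1 − 182) = -1/181. Expand this rational in ℤ_7: compute digits iteratively via d_i = x_i mod 7, x_{i+1} = (x_i − d_i)/7. The first 4 digits are (1, 5, 0, 5).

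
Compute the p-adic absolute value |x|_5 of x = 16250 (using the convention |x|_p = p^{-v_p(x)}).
|16250|_5 = 1/625

Step 1 — compute v_5(x) by factoring powers of 5 out of the numerator and denominator: v_5(16250) = 4. Step 2 — apply |x|_p = p^{-v_p(x)} = 5^{-4} = 1/625.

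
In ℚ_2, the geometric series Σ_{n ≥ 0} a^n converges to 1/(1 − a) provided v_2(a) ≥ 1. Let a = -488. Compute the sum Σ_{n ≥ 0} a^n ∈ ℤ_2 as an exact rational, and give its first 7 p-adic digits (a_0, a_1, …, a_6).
Σ a^n = 1/(1 − a) = 1/489;  first 7 digits = (1, 0, 0, 1, 1, 0, 1)

v_2(a) = 3 ≥ 1, so the series converges in ℤ_2 to 1/(1 − a) = 1/(1 − (-488)) = 1/489. Expand this rational in ℤ_2: compute digits iteratively via d_i = x_i mod 2, x_{i+1} = (x_i − d_i)/2. The first 7 digits are (1, 0, 0, 1, 1, 0, 1).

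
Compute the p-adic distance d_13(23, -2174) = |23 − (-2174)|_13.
d_13(23, -2174) = 1/2197

Step 1 — x − y = 23 − (-2174) = 2197. Step 2 — v_13(2197) = 3 (factor: 2197 = (13^3 · 1); the sign does not affect v_p). Step 3 — |x − y|_13 = 13^{-3} = 1/2197.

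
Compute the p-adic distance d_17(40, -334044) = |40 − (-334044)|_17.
d_17(40, -334044) = 1/83521

Step 1 — x − y = 40 − (-334044) = 334084. Step 2 — v_17(334084) = 4 (factor: 334084 = (17^4 · 4); the sign does not affect v_p). Step 3 — |x − y|_17 = 17^{-4} = 1/83521.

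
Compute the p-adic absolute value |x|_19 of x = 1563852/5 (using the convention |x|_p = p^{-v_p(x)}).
|1563852/5|_19 = 1/130321

Step 1 — compute v_19(x) by factoring powers of 19 out of the numerator and denominator: v_19(1563852/5) = 4. Step 2 — apply |x|_p = p^{-v_p(x)} = 19^{-4} = 1/130321.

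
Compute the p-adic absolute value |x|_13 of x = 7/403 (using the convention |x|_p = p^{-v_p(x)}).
|7/403|_13 = 13

Step 1 — compute v_13(x) by factoring powers of 13 out of the numerator and denominator: v_13(7/403) = -1. Step 2 — apply |x|_p = p^{-v_p(x)} = 13^{1} = 13.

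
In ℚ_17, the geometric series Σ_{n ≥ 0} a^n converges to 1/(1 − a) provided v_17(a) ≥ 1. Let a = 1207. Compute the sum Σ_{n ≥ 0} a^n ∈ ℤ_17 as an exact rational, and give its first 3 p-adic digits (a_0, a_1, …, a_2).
Σ a^n = 1/(1 − a) = -1/1206;  first 3 digits = (1, 3, 13)

v_17(a) = 1 ≥ 1, so the series converges in ℤ_17 to 1/(1 − a) = 1/(1 − 1207) = -1/1206. Expand this rational in ℤ_17: compute digits iteratively via d_i = x_i mod 17, x_{i+1} = (x_i − d_i)/17. The first 3 digits are (1, 3, 13).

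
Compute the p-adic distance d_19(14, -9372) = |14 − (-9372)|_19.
d_19(14, -9372) = 1/361

Step 1 — x − y = 14 − (-9372) = 9386. Step 2 — v_19(9386) = 2 (factor: 9386 = (19^2 · 26); the sign does not affect v_p). Step 3 — |x − y|_19 = 19^{-2} = 1/361.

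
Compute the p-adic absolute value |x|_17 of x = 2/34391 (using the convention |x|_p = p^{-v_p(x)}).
|2/34391|_17 = 4913

Step 1 — compute v_17(x) by factoring powers of 17 out of the numerator and denominator: v_17(2/34391) = -3. Step 2 — apply |x|_p = p^{-v_p(x)} = 17^{3} = 4913.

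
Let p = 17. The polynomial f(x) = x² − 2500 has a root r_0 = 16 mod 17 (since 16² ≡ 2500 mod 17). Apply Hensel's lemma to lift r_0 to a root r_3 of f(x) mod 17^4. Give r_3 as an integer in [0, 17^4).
r_3 = 50 (mod 83521)

Hensel's recurrence: r_{i+1} = r_i − f(r_i)·(f′(r_i))^{-1} mod 17^{i+2}, with f′(x) = 2x. Iterate:
  r_0 = 16 (mod 17)
  r_1 = 50 (mod 289)
  r_2 = 50 (mod 4913)
  r_3 = 50 (mod 83521)
Final: r_3 = 50, and one checks f(r_3) ≡ 0 mod 17^4.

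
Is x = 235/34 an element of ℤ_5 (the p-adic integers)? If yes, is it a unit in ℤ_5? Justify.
x ∈ ℤ_5 but not a unit; v_5(x) = 1 > 0

ℤ_5 = {x ∈ ℚ_5 : v_5(x) ≥ 0} and ℤ_5^× = {x ∈ ℤ_5 : v_5(x) = 0}. Here v_5(235/34) = v_5(num) − v_5(den) = 1; compare against these criteria.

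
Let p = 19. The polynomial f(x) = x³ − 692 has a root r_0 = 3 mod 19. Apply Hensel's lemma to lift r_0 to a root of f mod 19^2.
r_1 = 41 (mod 361)

Hensel: r_{i+1} = r_i − f(r_i)/f′(r_i) mod 19^{i+2}, where f′(x) = 3x². Iterate:
  r_0 = 3 (mod 19)
  r_1 = 41 (mod 361)
Final: r = 41 with f(r) ≡ 0 mod 19^2.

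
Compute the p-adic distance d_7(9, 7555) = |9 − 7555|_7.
d_7(9, 7555) = 1/343

Step 1 — x − y = 9 − 7555 = -7546. Step 2 — v_7(-7546) = 3 (factor: -7546 = −(7^3 · 22); the sign does not affect v_p). Step 3 — |x − y|_7 = 7^{-3} = 1/343.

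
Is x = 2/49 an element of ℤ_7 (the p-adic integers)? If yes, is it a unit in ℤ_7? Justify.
x ∉ ℤ_7 (v_7(x) = -2 < 0)

ℤ_7 = {x ∈ ℚ_7 : v_7(x) ≥ 0} and ℤ_7^× = {x ∈ ℤ_7 : v_7(x) = 0}. Here v_7(2/49) = v_7(num) − v_7(den) = -2; compare against these criteria.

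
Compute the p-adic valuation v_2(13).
v_2(13) = 0

v_2(n) is the largest exponent k such that 2^k divides n. Factor out: 13 = 2^0 · 13. (Sign doesn't affect v_p.) So v_2(13) = 0.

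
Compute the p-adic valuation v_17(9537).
v_17(9537) = 2

v_17(n) is the largest exponent k such that 17^k divides n. Factor out: 9537 = 17^2 · 33. (Sign doesn't affect v_p.) So v_17(9537) = 2.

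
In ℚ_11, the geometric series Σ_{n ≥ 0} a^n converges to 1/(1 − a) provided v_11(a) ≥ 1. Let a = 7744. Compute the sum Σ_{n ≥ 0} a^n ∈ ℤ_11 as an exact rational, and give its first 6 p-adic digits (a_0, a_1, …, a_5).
Σ a^n = 1/(1 − a) = -1/7743;  first 6 digits = (1, 0, 9, 5, 4, 9)

v_11(a) = 2 ≥ 1, so the series converges in ℤ_11 to 1/(1 − a) = 1/(1 − 7744) = -1/7743. Expand this rational in ℤ_11: compute digits iteratively via d_i = x_i mod 11, x_{i+1} = (x_i − d_i)/11. The first 6 digits are (1, 0, 9, 5, 4, 9).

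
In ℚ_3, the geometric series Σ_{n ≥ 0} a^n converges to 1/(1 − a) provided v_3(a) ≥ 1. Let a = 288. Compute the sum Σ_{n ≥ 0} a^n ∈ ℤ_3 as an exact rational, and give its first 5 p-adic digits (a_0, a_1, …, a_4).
Σ a^n = 1/(1 − a) = -1/287;  first 5 digits = (1, 0, 2, 1, 1)

v_3(a) = 2 ≥ 1, so the series converges in ℤ_3 to 1/(1 − a) = 1/(1 − 288) = -1/287. Expand this rational in ℤ_3: compute digits iteratively via d_i = x_i mod 3, x_{i+1} = (x_i − d_i)/3. The first 5 digits are (1, 0, 2, 1, 1).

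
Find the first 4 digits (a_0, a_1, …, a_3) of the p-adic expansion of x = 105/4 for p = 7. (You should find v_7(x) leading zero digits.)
(a_0, …, a_3) = (0, 2, 2, 5)

v_7(105/4) = 1, so a_0 = ... = a_0 = 0. Factor out: x = 7^1 · u with u = 15/4 a unit in ℤ_7. Expand u iteratively via a_{v+i} = u_i mod 7, u_{i+1} = (u_i − a_{v+i})/7:
  u_0 = 15/4;  a_1 = 2;  u_1 = (u_0 − 2)/7 = 1/4
  u_1 = 1/4;  a_2 = 2;  u_2 = (u_1 − 2)/7 = -1/4
  u_2 = -1/4;  a_3 = 5;  u_3 = (u_2 − 5)/7 = -3/4
Digits: (0, 2, 2, 5).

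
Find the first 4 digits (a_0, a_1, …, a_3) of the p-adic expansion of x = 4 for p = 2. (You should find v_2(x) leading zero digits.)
(a_0, …, a_3) = (0, 0, 1, 0)

v_2(4) = 2, so a_0 = ... = a_1 = 0. Factor out: x = 2^2 · u with u = 1 a unit in ℤ_2. Expand u iteratively via a_{v+i} = u_i mod 2, u_{i+1} = (u_i − a_{v+i})/2:
  u_0 = 1;  a_2 = 1;  u_1 = (u_0 − 1)/2 = 0
  u_1 = 0;  a_3 = 0;  u_2 = (u_1 − 0)/2 = 0
Digits: (0, 0, 1, 0).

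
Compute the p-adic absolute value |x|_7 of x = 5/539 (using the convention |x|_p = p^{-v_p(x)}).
|5/539|_7 = 49

Step 1 — compute v_7(x) by factoring powers of 7 out of the numerator and denominator: v_7(5/539) = -2. Step 2 — apply |x|_p = p^{-v_p(x)} = 7^{2} = 49.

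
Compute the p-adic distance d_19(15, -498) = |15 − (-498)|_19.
d_19(15, -498) = 1/19

Step 1 — x − y = 15 − (-498) = 513. Step 2 — v_19(513) = 1 (factor: 513 = (19^1 · 27); the sign does not affect v_p). Step 3 — |x − y|_19 = 19^{-1} = 1/19.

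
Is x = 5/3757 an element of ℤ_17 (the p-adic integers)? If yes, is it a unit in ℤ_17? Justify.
x ∉ ℤ_17 (v_17(x) = -2 < 0)

ℤ_17 = {x ∈ ℚ_17 : v_17(x) ≥ 0} and ℤ_17^× = {x ∈ ℤ_17 : v_17(x) = 0}. Here v_17(5/3757) = v_17(num) − v_17(den) = -2; compare against these criteria.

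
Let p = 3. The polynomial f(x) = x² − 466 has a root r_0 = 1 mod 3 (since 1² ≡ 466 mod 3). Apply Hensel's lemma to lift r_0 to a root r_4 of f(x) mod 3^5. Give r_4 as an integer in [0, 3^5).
r_4 = 202 (mod 243)

Hensel's recurrence: r_{i+1} = r_i − f(r_i)·(f′(r_i))^{-1} mod 3^{i+2}, with f′(x) = 2x. Iterate:
  r_0 = 1 (mod 3)
  r_1 = 4 (mod 9)
  r_2 = 13 (mod 27)
  r_3 = 40 (mod 81)
  r_4 = 202 (mod 243)
Final: r_4 = 202, and one checks f(r_4) ≡ 0 mod 3^5.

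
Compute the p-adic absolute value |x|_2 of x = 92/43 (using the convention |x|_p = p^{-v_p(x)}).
|92/43|_2 = 1/4

Step 1 — compute v_2(x) by factoring powers of 2 out of the numerator and denominator: v_2(92/43) = 2. Step 2 — apply |x|_p = p^{-v_p(x)} = 2^{-2} = 1/4.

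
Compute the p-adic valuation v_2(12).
v_2(12) = 2

v_2(n) is the largest exponent k such that 2^k divides n. Factor out: 12 = 2^2 · 3. (Sign doesn't affect v_p.) So v_2(12) = 2.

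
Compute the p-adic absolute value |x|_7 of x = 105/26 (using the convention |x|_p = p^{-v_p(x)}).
|105/26|_7 = 1/7

Step 1 — compute v_7(x) by factoring powers of 7 out of the numerator and denominator: v_7(105/26) = 1. Step 2 — apply |x|_p = p^{-v_p(x)} = 7^{-1} = 1/7.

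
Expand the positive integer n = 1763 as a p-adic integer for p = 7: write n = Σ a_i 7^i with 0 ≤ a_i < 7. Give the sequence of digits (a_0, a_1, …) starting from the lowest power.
(a_0, a_1, …) = (6, 6, 0, 5)

Repeated division by 7 gives the digits low-to-high: 1763 = 6 + 6·7^1 + 5·7^3. Digit sequence: (6, 6, 0, 5).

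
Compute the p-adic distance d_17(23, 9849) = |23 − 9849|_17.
d_17(23, 9849) = 1/4913

Step 1 — x − y = 23 − 9849 = -9826. Step 2 — v_17(-9826) = 3 (factor: -9826 = −(17^3 · 2); the sign does not affect v_p). Step 3 — |x − y|_17 = 17^{-3} = 1/4913.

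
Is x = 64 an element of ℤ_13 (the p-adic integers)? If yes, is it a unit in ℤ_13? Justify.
x ∈ ℤ_13^× (unit); v_13(x) = 0

ℤ_13 = {x ∈ ℚ_13 : v_13(x) ≥ 0} and ℤ_13^× = {x ∈ ℤ_13 : v_13(x) = 0}. Here v_13(64) = v_13(num) − v_13(den) = 0; compare against these criteria.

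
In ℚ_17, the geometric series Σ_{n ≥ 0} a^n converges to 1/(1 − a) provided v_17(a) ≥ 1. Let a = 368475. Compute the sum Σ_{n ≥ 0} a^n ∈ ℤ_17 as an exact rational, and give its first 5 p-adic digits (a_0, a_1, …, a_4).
Σ a^n = 1/(1 − a) = -1/368474;  first 5 digits = (1, 0, 0, 7, 4)

v_17(a) = 3 ≥ 1, so the series converges in ℤ_17 to 1/(1 − a) = 1/(1 − 368475) = -1/368474. Expand this rational in ℤ_17: compute digits iteratively via d_i = x_i mod 17, x_{i+1} = (x_i − d_i)/17. The first 5 digits are (1, 0, 0, 7, 4).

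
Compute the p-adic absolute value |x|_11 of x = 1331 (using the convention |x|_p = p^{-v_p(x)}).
|1331|_11 = 1/1331

Step 1 — compute v_11(x) by factoring powers of 11 out of the numerator and denominator: v_11(1331) = 3. Step 2 — apply |x|_p = p^{-v_p(x)} = 11^{-3} = 1/1331.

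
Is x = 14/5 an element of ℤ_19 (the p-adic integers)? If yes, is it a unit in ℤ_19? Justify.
x ∈ ℤ_19^× (unit); v_19(x) = 0

ℤ_19 = {x ∈ ℚ_19 : v_19(x) ≥ 0} and ℤ_19^× = {x ∈ ℤ_19 : v_19(x) = 0}. Here v_19(14/5) = v_19(num) − v_19(den) = 0; compare against these criteria.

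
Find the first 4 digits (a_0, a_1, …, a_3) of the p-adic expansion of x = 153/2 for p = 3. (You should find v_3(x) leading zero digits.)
(a_0, …, a_3) = (0, 0, 1, 1)

v_3(153/2) = 2, so a_0 = ... = a_1 = 0. Factor out: x = 3^2 · u with u = 17/2 a unit in ℤ_3. Expand u iteratively via a_{v+i} = u_i mod 3, u_{i+1} = (u_i − a_{v+i})/3:
  u_0 = 17/2;  a_2 = 1;  u_1 = (u_0 − 1)/3 = 5/2
  u_1 = 5/2;  a_3 = 1;  u_2 = (u_1 − 1)/3 = 1/2
Digits: (0, 0, 1, 1).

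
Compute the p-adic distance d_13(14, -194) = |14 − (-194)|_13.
d_13(14, -194) = 1/13

Step 1 — x − y = 14 − (-194) = 208. Step 2 — v_13(208) = 1 (factor: 208 = (13^1 · 16); the sign does not affect v_p). Step 3 — |x − y|_13 = 13^{-1} = 1/13.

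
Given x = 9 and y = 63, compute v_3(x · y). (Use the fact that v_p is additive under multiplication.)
v_3(567) = 4

v_p(x) = 2 (factor: 9 = 3^2 · 1); v_p(y) = 2 (factor: 63 = 3^2 · 7). Additivity: v_p(xy) = v_p(x) + v_p(y) = 2 + 2 = 4. (Direct check: xy = 567 = 3^4 · (7).)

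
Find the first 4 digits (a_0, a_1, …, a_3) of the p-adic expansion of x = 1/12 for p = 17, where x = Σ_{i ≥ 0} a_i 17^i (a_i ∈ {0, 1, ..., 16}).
(a_0, …, a_3) = (10, 15, 9, 15)

v_17(1/12) = 0 (numerator and denominator both coprime to 17), so x ∈ ℤ_17^×. Compute digits iteratively via a_i = x_i mod 17, x_{i+1} = (x_i − a_i)/17, with x_0 = x:
  x_0 = 1/12;  a_0 = 10;  x_1 = (x_0 − 10)/17 = -7/12
  x_1 = -7/12;  a_1 = 15;  x_2 = (x_1 − 15)/17 = -11/12
  x_2 = -11/12;  a_2 = 9;  x_3 = (x_2 − 9)/17 = -7/12
  x_3 = -7/12;  a_3 = 15;  x_4 = (x_3 − 15)/17 = -11/12
Digits: (10, 15, 9, 15).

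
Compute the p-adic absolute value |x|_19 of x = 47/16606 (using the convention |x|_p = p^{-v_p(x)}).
|47/16606|_19 = 361

Step 1 — compute v_19(x) by factoring powers of 19 out of the numerator and denominator: v_19(47/16606) = -2. Step 2 — apply |x|_p = p^{-v_p(x)} = 19^{2} = 361.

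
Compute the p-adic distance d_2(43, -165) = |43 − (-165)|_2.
d_2(43, -165) = 1/16

Step 1 — x − y = 43 − (-165) = 208. Step 2 — v_2(208) = 4 (factor: 208 = (2^4 · 13); the sign does not affect v_p). Step 3 — |x − y|_2 = 2^{-4} = 1/16.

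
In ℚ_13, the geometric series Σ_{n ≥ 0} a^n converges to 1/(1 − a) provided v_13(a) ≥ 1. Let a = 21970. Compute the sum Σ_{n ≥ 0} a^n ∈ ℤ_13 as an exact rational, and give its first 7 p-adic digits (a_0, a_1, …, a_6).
Σ a^n = 1/(1 − a) = -1/21969;  first 7 digits = (1, 0, 0, 10, 0, 0, 9)

v_13(a) = 3 ≥ 1, so the series converges in ℤ_13 to 1/(1 − a) = 1/(1 − 21970) = -1/21969. Expand this rational in ℤ_13: compute digits iteratively via d_i = x_i mod 13, x_{i+1} = (x_i − d_i)/13. The first 7 digits are (1, 0, 0, 10, 0, 0, 9).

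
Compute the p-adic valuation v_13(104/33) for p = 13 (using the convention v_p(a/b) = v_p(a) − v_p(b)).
v_13(104/33) = 1

Factor powers of 13 from the numerator and denominator of the reduced fraction: 104 = 13^1 · 8 and 33 = 13^0 · 33. Apply v_p(a/b) = v_p(a) − v_p(b): v_13(104/33) = 1 − 0 = 1.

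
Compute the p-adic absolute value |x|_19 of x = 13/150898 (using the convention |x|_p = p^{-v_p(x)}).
|13/150898|_19 = 6859

Step 1 — compute v_19(x) by factoring powers of 19 out of the numerator and denominator: v_19(13/150898) = -3. Step 2 — apply |x|_p = p^{-v_p(x)} = 19^{3} = 6859.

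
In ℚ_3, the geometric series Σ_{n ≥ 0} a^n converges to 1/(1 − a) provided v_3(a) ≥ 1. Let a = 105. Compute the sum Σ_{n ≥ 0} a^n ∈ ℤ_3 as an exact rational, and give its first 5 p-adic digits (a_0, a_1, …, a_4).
Σ a^n = 1/(1 − a) = -1/104;  first 5 digits = (1, 2, 0, 0, 0)

v_3(a) = 1 ≥ 1, so the series converges in ℤ_3 to 1/(1 − a) = 1/(1 − 105) = -1/104. Expand this rational in ℤ_3: compute digits iteratively via d_i = x_i mod 3, x_{i+1} = (x_i − d_i)/3. The first 5 digits are (1, 2, 0, 0, 0).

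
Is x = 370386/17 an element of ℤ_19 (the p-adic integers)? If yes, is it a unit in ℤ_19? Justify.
x ∈ ℤ_19 but not a unit; v_19(x) = 3 > 0

ℤ_19 = {x ∈ ℚ_19 : v_19(x) ≥ 0} and ℤ_19^× = {x ∈ ℤ_19 : v_19(x) = 0}. Here v_19(370386/17) = v_19(num) − v_19(den) = 3; compare against these criteria.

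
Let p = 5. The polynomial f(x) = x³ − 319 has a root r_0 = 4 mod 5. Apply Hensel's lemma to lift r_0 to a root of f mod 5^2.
r_1 = 14 (mod 25)

Hensel: r_{i+1} = r_i − f(r_i)/f′(r_i) mod 5^{i+2}, where f′(x) = 3x². Iterate:
  r_0 = 4 (mod 5)
  r_1 = 14 (mod 25)
Final: r = 14 with f(r) ≡ 0 mod 5^2.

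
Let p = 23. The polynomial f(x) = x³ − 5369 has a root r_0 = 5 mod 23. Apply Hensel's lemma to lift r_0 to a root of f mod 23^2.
r_1 = 350 (mod 529)

Hensel: r_{i+1} = r_i − f(r_i)/f′(r_i) mod 23^{i+2}, where f′(x) = 3x². Iterate:
  r_0 = 5 (mod 23)
  r_1 = 350 (mod 529)
Final: r = 350 with f(r) ≡ 0 mod 23^2.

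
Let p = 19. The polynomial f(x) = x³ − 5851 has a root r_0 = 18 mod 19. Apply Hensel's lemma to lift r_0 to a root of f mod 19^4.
r_3 = 61274 (mod 130321)

Hensel: r_{i+1} = r_i − f(r_i)/f′(r_i) mod 19^{i+2}, where f′(x) = 3x². Iterate:
  r_0 = 18 (mod 19)
  r_1 = 265 (mod 361)
  r_2 = 6402 (mod 6859)
  r_3 = 61274 (mod 130321)
Final: r = 61274 with f(r) ≡ 0 mod 19^4.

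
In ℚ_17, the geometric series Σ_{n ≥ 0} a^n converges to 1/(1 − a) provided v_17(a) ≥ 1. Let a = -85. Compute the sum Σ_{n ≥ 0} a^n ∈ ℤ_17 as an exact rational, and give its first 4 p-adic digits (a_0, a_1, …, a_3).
Σ a^n = 1/(1 − a) = 1/86;  first 4 digits = (1, 12, 7, 12)

v_17(a) = 1 ≥ 1, so the series converges in ℤ_17 to 1/(1 − a) = 1/(1 − (-85)) = 1/86. Expand this rational in ℤ_17: compute digits iteratively via d_i = x_i mod 17, x_{i+1} = (x_i − d_i)/17. The first 4 digits are (1, 12, 7, 12).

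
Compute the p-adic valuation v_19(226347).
v_19(226347) = 3

v_19(n) is the largest exponent k such that 19^k divides n. Factor out: 226347 = 19^3 · 33. (Sign doesn't affect v_p.) So v_19(226347) = 3.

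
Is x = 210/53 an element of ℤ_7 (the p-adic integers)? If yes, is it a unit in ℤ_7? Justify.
x ∈ ℤ_7 but not a unit; v_7(x) = 1 > 0

ℤ_7 = {x ∈ ℚ_7 : v_7(x) ≥ 0} and ℤ_7^× = {x ∈ ℤ_7 : v_7(x) = 0}. Here v_7(210/53) = v_7(num) − v_7(den) = 1; compare against these criteria.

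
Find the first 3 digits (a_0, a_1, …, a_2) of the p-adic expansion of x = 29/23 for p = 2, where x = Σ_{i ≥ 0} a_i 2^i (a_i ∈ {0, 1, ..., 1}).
(a_0, …, a_2) = (1, 1, 0)

v_2(29/23) = 0 (numerator and denominator both coprime to 2), so x ∈ ℤ_2^×. Compute digits iteratively via a_i = x_i mod 2, x_{i+1} = (x_i − a_i)/2, with x_0 = x:
  x_0 = 29/23;  a_0 = 1;  x_1 = (x_0 − 1)/2 = 3/23
  x_1 = 3/23;  a_1 = 1;  x_2 = (x_1 − 1)/2 = -10/23
  x_2 = -10/23;  a_2 = 0;  x_3 = (x_2 − 0)/2 = -5/23
Digits: (1, 1, 0).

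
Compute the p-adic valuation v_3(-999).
v_3(-999) = 3

v_3(n) is the largest exponent k such that 3^k divides n. Factor out: -999 = -3^3 · 37. (Sign doesn't affect v_p.) So v_3(-999) = 3.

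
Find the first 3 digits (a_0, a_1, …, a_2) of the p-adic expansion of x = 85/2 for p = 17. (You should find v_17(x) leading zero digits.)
(a_0, …, a_2) = (0, 11, 8)

v_17(85/2) = 1, so a_0 = ... = a_0 = 0. Factor out: x = 17^1 · u with u = 5/2 a unit in ℤ_17. Expand u iteratively via a_{v+i} = u_i mod 17, u_{i+1} = (u_i − a_{v+i})/17:
  u_0 = 5/2;  a_1 = 11;  u_1 = (u_0 − 11)/17 = -1/2
  u_1 = -1/2;  a_2 = 8;  u_2 = (u_1 − 8)/17 = -1/2
Digits: (0, 11, 8).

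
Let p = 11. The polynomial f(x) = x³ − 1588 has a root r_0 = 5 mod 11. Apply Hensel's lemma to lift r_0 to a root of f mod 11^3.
r_2 = 786 (mod 1331)

Hensel: r_{i+1} = r_i − f(r_i)/f′(r_i) mod 11^{i+2}, where f′(x) = 3x². Iterate:
  r_0 = 5 (mod 11)
  r_1 = 60 (mod 121)
  r_2 = 786 (mod 1331)
Final: r = 786 with f(r) ≡ 0 mod 11^3.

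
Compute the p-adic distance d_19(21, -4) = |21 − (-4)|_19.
d_19(21, -4) = 1

Step 1 — x − y = 21 − (-4) = 25. Step 2 — v_19(25) = 0 (factor: 25 = (19^0 · 25); the sign does not affect v_p). Step 3 — |x − y|_19 = 19^{0} = 1.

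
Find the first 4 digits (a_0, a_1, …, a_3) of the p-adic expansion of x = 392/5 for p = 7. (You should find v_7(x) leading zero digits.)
(a_0, …, a_3) = (0, 0, 3, 4)

v_7(392/5) = 2, so a_0 = ... = a_1 = 0. Factor out: x = 7^2 · u with u = 8/5 a unit in ℤ_7. Expand u iteratively via a_{v+i} = u_i mod 7, u_{i+1} = (u_i − a_{v+i})/7:
  u_0 = 8/5;  a_2 = 3;  u_1 = (u_0 − 3)/7 = -1/5
  u_1 = -1/5;  a_3 = 4;  u_2 = (u_1 − 4)/7 = -3/5
Digits: (0, 0, 3, 4).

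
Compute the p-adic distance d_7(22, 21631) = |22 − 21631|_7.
d_7(22, 21631) = 1/2401

Step 1 — x − y = 22 − 21631 = -21609. Step 2 — v_7(-21609) = 4 (factor: -21609 = −(7^4 · 9); the sign does not affect v_p). Step 3 — |x − y|_7 = 7^{-4} = 1/2401.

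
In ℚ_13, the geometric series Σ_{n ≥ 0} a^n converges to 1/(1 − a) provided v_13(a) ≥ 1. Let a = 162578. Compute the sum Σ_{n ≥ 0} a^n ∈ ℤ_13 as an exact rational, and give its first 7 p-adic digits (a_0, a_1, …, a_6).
Σ a^n = 1/(1 − a) = -1/162577;  first 7 digits = (1, 0, 0, 9, 5, 0, 3)

v_13(a) = 3 ≥ 1, so the series converges in ℤ_13 to 1/(1 − a) = 1/(1 − 162578) = -1/162577. Expand this rational in ℤ_13: compute digits iteratively via d_i = x_i mod 13, x_{i+1} = (x_i − d_i)/13. The first 7 digits are (1, 0, 0, 9, 5, 0, 3).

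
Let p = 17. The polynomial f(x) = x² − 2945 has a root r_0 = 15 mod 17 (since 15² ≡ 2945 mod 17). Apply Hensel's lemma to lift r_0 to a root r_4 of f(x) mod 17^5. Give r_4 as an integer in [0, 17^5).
r_4 = 954191 (mod 1419857)

Hensel's recurrence: r_{i+1} = r_i − f(r_i)·(f′(r_i))^{-1} mod 17^{i+2}, with f′(x) = 2x. Iterate:
  r_0 = 15 (mod 17)
  r_1 = 202 (mod 289)
  r_2 = 1069 (mod 4913)
  r_3 = 35460 (mod 83521)
  r_4 = 954191 (mod 1419857)
Final: r_4 = 954191, and one checks f(r_4) ≡ 0 mod 17^5.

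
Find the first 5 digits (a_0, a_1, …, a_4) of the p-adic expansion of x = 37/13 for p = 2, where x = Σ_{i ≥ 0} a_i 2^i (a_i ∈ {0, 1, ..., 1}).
(a_0, …, a_4) = (1, 0, 0, 1, 1)

v_2(37/13) = 0 (numerator and denominator both coprime to 2), so x ∈ ℤ_2^×. Compute digits iteratively via a_i = x_i mod 2, x_{i+1} = (x_i − a_i)/2, with x_0 = x:
  x_0 = 37/13;  a_0 = 1;  x_1 = (x_0 − 1)/2 = 12/13
  x_1 = 12/13;  a_1 = 0;  x_2 = (x_1 − 0)/2 = 6/13
  x_2 = 6/13;  a_2 = 0;  x_3 = (x_2 − 0)/2 = 3/13
  x_3 = 3/13;  a_3 = 1;  x_4 = (x_3 − 1)/2 = -5/13
  x_4 = -5/13;  a_4 = 1;  x_5 = (x_4 − 1)/2 = -9/13
Digits: (1, 0, 0, 1, 1).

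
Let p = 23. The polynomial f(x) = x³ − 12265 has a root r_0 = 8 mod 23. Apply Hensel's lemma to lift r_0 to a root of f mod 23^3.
r_2 = 2998 (mod 12167)

Hensel: r_{i+1} = r_i − f(r_i)/f′(r_i) mod 23^{i+2}, where f′(x) = 3x². Iterate:
  r_0 = 8 (mod 23)
  r_1 = 353 (mod 529)
  r_2 = 2998 (mod 12167)
Final: r = 2998 with f(r) ≡ 0 mod 23^3.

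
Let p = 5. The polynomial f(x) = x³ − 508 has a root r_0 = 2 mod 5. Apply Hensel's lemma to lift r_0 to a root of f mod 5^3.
r_2 = 2 (mod 125)

Hensel: r_{i+1} = r_i − f(r_i)/f′(r_i) mod 5^{i+2}, where f′(x) = 3x². Iterate:
  r_0 = 2 (mod 5)
  r_1 = 2 (mod 25)
  r_2 = 2 (mod 125)
Final: r = 2 with f(r) ≡ 0 mod 5^3.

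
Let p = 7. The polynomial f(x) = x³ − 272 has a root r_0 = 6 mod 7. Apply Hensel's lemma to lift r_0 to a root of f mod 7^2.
r_1 = 41 (mod 49)

Hensel: r_{i+1} = r_i − f(r_i)/f′(r_i) mod 7^{i+2}, where f′(x) = 3x². Iterate:
  r_0 = 6 (mod 7)
  r_1 = 41 (mod 49)
Final: r = 41 with f(r) ≡ 0 mod 7^2.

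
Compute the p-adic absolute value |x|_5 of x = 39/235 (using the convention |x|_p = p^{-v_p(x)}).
|39/235|_5 = 5

Step 1 — compute v_5(x) by factoring powers of 5 out of the numerator and denominator: v_5(39/235) = -1. Step 2 — apply |x|_p = p^{-v_p(x)} = 5^{1} = 5.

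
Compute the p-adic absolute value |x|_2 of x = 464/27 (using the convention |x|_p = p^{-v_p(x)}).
|464/27|_2 = 1/16

Step 1 — compute v_2(x) by factoring powers of 2 out of the numerator and denominator: v_2(464/27) = 4. Step 2 — apply |x|_p = p^{-v_p(x)} = 2^{-4} = 1/16.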